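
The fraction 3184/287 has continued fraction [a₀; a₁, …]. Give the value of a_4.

Apply division with remainder until the remainder is 0:
3184 ÷ 287 → quotient 11, remainder 27
287 ÷ 27 → quotient 10, remainder 17
27 ÷ 17 → quotient 1, remainder 10
17 ÷ 10 → quotient 1, remainder 7
10 ÷ 7 → quotient 1, remainder 3

1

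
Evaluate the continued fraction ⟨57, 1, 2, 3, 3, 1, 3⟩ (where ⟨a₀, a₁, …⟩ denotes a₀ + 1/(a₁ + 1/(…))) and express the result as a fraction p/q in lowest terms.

Start with 3.
1 + 1/(3/1) = 1 + 1/3 = 4/3
3 + 1/(4/3) = 3 + 3/4 = 15/4
3 + 1/(15/4) = 3 + 4/15 = 49/15
2 + 1/(49/15) = 2 + 15/49 = 113/49
1 + 1/(113/49) = 1 + 49/113 = 162/113
57 + 1/(162/113) = 57 + 113/162 = 9347/162

9347/162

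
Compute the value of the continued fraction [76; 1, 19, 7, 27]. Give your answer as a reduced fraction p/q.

294489/3827

Starting at the tail and folding back:
Start with 27.
7 + 1/(27/1) = 7 + 1/27 = 190/27
19 + 1/(190/27) = 19 + 27/190 = 3637/190
1 + 1/(3637/190) = 1 + 190/3637 = 3827/3637
76 + 1/(3827/3637) = 76 + 3637/3827 = 294489/3827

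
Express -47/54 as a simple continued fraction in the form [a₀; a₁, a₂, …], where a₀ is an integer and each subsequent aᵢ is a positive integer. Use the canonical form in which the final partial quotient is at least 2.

[-1; 7, 1, 2, 2]

-47 ÷ 54 → quotient -1, remainder 7
54 ÷ 7 → quotient 7, remainder 5
7 ÷ 5 → quotient 1, remainder 2
5 ÷ 2 → quotient 2, remainder 1
2 ÷ 1 → quotient 2, remainder 0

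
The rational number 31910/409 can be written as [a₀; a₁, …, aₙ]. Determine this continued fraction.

[78; 51, 8]

31910 = 78·409 + 8, so a_0 = 78
409 = 51·8 + 1, so a_1 = 51
8 = 8·1 + 0, so a_2 = 8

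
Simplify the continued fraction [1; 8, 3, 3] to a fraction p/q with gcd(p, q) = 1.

Starting at the tail and folding back:
Start with 3.
3 + 1/(3/1) = 3 + 1/3 = 10/3
8 + 1/(10/3) = 8 + 3/10 = 83/10
1 + 1/(83/10) = 1 + 10/83 = 93/83

93/83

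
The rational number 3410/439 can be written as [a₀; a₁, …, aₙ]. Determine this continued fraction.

3410 ÷ 439 → quotient 7, remainder 337
439 ÷ 337 → quotient 1, remainder 102
337 ÷ 102 → quotient 3, remainder 31
102 ÷ 31 → quotient 3, remainder 9
31 ÷ 9 → quotient 3, remainder 4
9 ÷ 4 → quotient 2, remainder 1
4 ÷ 1 → quotient 4, remainder 0

[7; 1, 3, 3, 3, 2, 4]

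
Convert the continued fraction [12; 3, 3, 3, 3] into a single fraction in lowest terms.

1341/109

a_0 = 12: 12/1
a_1 = 3: 37/3
a_2 = 3: 123/10
a_3 = 3: 406/33
a_4 = 3: 1341/109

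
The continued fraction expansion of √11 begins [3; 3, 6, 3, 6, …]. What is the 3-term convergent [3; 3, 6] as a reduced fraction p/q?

Starting at the tail and folding back:
Start with 6.
3 + 1/(6/1) = 3 + 1/6 = 19/6
3 + 1/(19/6) = 3 + 6/19 = 63/19

63/19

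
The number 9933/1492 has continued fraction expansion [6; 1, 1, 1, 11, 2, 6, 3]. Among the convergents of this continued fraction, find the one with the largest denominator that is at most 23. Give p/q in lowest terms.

20/3

a_0 = 6: 6/1  (≤ bound)
a_1 = 1: 7/1  (≤ bound)
a_2 = 1: 13/2  (≤ bound)
a_3 = 1: 20/3  (≤ bound)
a_4 = 11: 233/35  (> 23, stop)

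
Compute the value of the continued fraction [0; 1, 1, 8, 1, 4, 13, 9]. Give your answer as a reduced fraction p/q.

Start with 9.
13 + 1/(9/1) = 13 + 1/9 = 118/9
4 + 1/(118/9) = 4 + 9/118 = 481/118
1 + 1/(481/118) = 1 + 118/481 = 599/481
8 + 1/(599/481) = 8 + 481/599 = 5273/599
1 + 1/(5273/599) = 1 + 599/5273 = 5872/5273
1 + 1/(5872/5273) = 1 + 5273/5872 = 11145/5872
0 + 1/(11145/5872) = 0 + 5872/11145 = 5872/11145

5872/11145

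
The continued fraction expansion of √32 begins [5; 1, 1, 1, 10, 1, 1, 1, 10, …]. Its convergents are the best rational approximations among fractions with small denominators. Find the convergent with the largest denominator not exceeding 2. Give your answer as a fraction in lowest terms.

a_0 = 5: 5/1  (≤ bound)
a_1 = 1: 6/1  (≤ bound)
a_2 = 1: 11/2  (≤ bound)
a_3 = 1: 17/3  (> 2, stop)

11/2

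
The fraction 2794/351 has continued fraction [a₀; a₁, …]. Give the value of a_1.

Run the Euclidean algorithm, recording each quotient:
2794 ÷ 351 → quotient 7, remainder 337
351 ÷ 337 → quotient 1, remainder 14

1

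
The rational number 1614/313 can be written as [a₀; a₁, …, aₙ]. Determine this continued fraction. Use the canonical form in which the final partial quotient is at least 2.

1614 = 5·313 + 49, so a_0 = 5
313 = 6·49 + 19, so a_1 = 6
49 = 2·19 + 11, so a_2 = 2
19 = 1·11 + 8, so a_3 = 1
11 = 1·8 + 3, so a_4 = 1
8 = 2·3 + 2, so a_5 = 2
3 = 1·2 + 1, so a_6 = 1
2 = 2·1 + 0, so a_7 = 2

[5; 6, 2, 1, 1, 2, 1, 2]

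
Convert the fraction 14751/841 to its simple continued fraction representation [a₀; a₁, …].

14751 ÷ 841 → quotient 17, remainder 454
841 ÷ 454 → quotient 1, remainder 387
454 ÷ 387 → quotient 1, remainder 67
387 ÷ 67 → quotient 5, remainder 52
67 ÷ 52 → quotient 1, remainder 15
52 ÷ 15 → quotient 3, remainder 7
15 ÷ 7 → quotient 2, remainder 1
7 ÷ 1 → quotient 7, remainder 0

[17; 1, 1, 5, 1, 3, 2, 7]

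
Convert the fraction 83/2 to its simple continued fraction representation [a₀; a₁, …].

[41; 2]

83 ÷ 2 → quotient 41, remainder 1
2 ÷ 1 → quotient 2, remainder 0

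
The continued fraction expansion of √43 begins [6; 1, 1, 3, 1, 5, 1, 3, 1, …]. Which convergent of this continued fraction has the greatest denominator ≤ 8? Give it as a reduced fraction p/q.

46/7

List convergents until the denominator exceeds the bound:
a_0 = 6: 6/1  (≤ bound)
a_1 = 1: 7/1  (≤ bound)
a_2 = 1: 13/2  (≤ bound)
a_3 = 3: 46/7  (≤ bound)
a_4 = 1: 59/9  (> 8, stop)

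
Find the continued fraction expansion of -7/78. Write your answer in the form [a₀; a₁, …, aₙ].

[-1; 1, 10, 7]

-7 ÷ 78 → quotient -1, remainder 71
78 ÷ 71 → quotient 1, remainder 7
71 ÷ 7 → quotient 10, remainder 1
7 ÷ 1 → quotient 7, remainder 0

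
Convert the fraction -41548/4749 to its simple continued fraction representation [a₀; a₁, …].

Apply division with remainder until the remainder is 0:
-41548 ÷ 4749 → quotient -9, remainder 1193
4749 ÷ 1193 → quotient 3, remainder 1170
1193 ÷ 1170 → quotient 1, remainder 23
1170 ÷ 23 → quotient 50, remainder 20
23 ÷ 20 → quotient 1, remainder 3
20 ÷ 3 → quotient 6, remainder 2
3 ÷ 2 → quotient 1, remainder 1
2 ÷ 1 → quotient 2, remainder 0

[-9; 3, 1, 50, 1, 6, 1, 2]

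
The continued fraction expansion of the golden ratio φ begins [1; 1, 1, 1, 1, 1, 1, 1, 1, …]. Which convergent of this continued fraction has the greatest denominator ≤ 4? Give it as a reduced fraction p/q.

5/3

a_0 = 1: 1/1  (≤ bound)
a_1 = 1: 2/1  (≤ bound)
a_2 = 1: 3/2  (≤ bound)
a_3 = 1: 5/3  (≤ bound)
a_4 = 1: 8/5  (> 4, stop)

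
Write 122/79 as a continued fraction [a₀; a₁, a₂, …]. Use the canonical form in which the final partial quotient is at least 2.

[1; 1, 1, 5, 7]

Run the Euclidean algorithm, recording each quotient:
⌊122/79⌋ = 1, remainder 43
⌊79/43⌋ = 1, remainder 36
⌊43/36⌋ = 1, remainder 7
⌊36/7⌋ = 5, remainder 1
⌊7/1⌋ = 7, remainder 0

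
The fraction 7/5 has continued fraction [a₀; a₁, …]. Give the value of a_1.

7 ÷ 5 → quotient 1, remainder 2
5 ÷ 2 → quotient 2, remainder 1

2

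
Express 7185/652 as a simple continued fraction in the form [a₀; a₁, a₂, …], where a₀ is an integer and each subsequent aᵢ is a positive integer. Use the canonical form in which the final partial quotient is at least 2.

Run the Euclidean algorithm, recording each quotient:
7185 = 11·652 + 13, so a_0 = 11
652 = 50·13 + 2, so a_1 = 50
13 = 6·2 + 1, so a_2 = 6
2 = 2·1 + 0, so a_3 = 2

[11; 50, 6, 2]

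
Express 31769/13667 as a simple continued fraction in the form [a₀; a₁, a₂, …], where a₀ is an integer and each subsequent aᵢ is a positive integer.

[2; 3, 12, 3, 1, 44, 2]

Repeatedly divide and take the remainder:
31769 = 2·13667 + 4435, so a_0 = 2
13667 = 3·4435 + 362, so a_1 = 3
4435 = 12·362 + 91, so a_2 = 12
362 = 3·91 + 89, so a_3 = 3
91 = 1·89 + 2, so a_4 = 1
89 = 44·2 + 1, so a_5 = 44
2 = 2·1 + 0, so a_6 = 2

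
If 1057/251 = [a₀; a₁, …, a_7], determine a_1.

Repeatedly divide and take the remainder:
1057 ÷ 251 → quotient 4, remainder 53
251 ÷ 53 → quotient 4, remainder 39

4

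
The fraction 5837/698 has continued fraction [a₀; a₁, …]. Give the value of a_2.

1

5837 ÷ 698 → quotient 8, remainder 253
698 ÷ 253 → quotient 2, remainder 192
253 ÷ 192 → quotient 1, remainder 61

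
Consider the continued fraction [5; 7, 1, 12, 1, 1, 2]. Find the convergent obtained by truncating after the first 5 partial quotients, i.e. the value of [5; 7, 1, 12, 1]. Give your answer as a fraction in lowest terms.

569/111

Start with 1.
12 + 1/(1/1) = 12 + 1/1 = 13/1
1 + 1/(13/1) = 1 + 1/13 = 14/13
7 + 1/(14/13) = 7 + 13/14 = 111/14
5 + 1/(111/14) = 5 + 14/111 = 569/111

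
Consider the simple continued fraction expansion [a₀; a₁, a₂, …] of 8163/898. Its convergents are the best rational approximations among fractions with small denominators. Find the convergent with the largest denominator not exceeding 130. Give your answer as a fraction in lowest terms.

List convergents until the denominator exceeds the bound:
a_0 = 9: 9/1  (≤ bound)
a_1 = 11: 100/11  (≤ bound)
a_2 = 11: 1109/122  (≤ bound)
a_3 = 1: 1209/133  (> 130, stop)

1109/122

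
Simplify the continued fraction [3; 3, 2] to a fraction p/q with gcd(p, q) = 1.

23/7

Start with 2.
3 + 1/(2/1) = 3 + 1/2 = 7/2
3 + 1/(7/2) = 3 + 2/7 = 23/7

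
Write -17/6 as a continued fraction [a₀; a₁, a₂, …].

⌊-17/6⌋ = -3, remainder 1
⌊6/1⌋ = 6, remainder 0

[-3; 6]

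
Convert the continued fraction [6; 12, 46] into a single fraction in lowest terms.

a_0 = 6: 6/1
a_1 = 12: 73/12
a_2 = 46: 3364/553

3364/553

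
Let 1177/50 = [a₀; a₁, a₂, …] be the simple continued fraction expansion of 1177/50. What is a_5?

3

Repeatedly divide and take the remainder:
1177 = 23·50 + 27, so a_0 = 23
50 = 1·27 + 23, so a_1 = 1
27 = 1·23 + 4, so a_2 = 1
23 = 5·4 + 3, so a_3 = 5
4 = 1·3 + 1, so a_4 = 1
3 = 3·1 + 0, so a_5 = 3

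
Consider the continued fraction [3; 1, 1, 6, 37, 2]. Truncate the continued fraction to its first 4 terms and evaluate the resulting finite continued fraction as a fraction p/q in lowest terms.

Start with 6.
1 + 1/(6/1) = 1 + 1/6 = 7/6
1 + 1/(7/6) = 1 + 6/7 = 13/7
3 + 1/(13/7) = 3 + 7/13 = 46/13

46/13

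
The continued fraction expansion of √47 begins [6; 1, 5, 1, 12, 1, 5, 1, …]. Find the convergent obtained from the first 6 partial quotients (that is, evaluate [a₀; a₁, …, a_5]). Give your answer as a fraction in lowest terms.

Collapse the nested fraction from the inside out:
Start with 1.
12 + 1/(1/1) = 12 + 1/1 = 13/1
1 + 1/(13/1) = 1 + 1/13 = 14/13
5 + 1/(14/13) = 5 + 13/14 = 83/14
1 + 1/(83/14) = 1 + 14/83 = 97/83
6 + 1/(97/83) = 6 + 83/97 = 665/97

665/97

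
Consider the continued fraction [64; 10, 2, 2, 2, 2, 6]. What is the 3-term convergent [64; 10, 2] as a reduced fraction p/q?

1346/21

Collapse the nested fraction from the inside out:
Start with 2.
10 + 1/(2/1) = 10 + 1/2 = 21/2
64 + 1/(21/2) = 64 + 2/21 = 1346/21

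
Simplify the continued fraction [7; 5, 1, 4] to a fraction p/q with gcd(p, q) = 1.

208/29

Start with 4.
1 + 1/(4/1) = 1 + 1/4 = 5/4
5 + 1/(5/4) = 5 + 4/5 = 29/5
7 + 1/(29/5) = 7 + 5/29 = 208/29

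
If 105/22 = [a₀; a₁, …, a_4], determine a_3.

2

⌊105/22⌋ = 4, remainder 17
⌊22/17⌋ = 1, remainder 5
⌊17/5⌋ = 3, remainder 2
⌊5/2⌋ = 2, remainder 1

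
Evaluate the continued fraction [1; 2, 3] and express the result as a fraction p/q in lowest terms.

10/7

Start with 3.
2 + 1/(3/1) = 2 + 1/3 = 7/3
1 + 1/(7/3) = 1 + 3/7 = 10/7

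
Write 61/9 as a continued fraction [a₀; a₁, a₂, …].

[6; 1, 3, 2]

Run the Euclidean algorithm, recording each quotient:
61 = 6·9 + 7, so a_0 = 6
9 = 1·7 + 2, so a_1 = 1
7 = 3·2 + 1, so a_2 = 3
2 = 2·1 + 0, so a_3 = 2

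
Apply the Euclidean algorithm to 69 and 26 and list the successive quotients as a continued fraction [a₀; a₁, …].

[2; 1, 1, 1, 8]

Repeatedly divide and take the remainder:
⌊69/26⌋ = 2, remainder 17
⌊26/17⌋ = 1, remainder 9
⌊17/9⌋ = 1, remainder 8
⌊9/8⌋ = 1, remainder 1
⌊8/1⌋ = 8, remainder 0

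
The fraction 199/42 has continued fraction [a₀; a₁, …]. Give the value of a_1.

1

⌊199/42⌋ = 4, remainder 31
⌊42/31⌋ = 1, remainder 11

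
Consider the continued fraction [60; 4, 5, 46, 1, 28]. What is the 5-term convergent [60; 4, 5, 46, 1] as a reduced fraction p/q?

Start with 1.
46 + 1/(1/1) = 46 + 1/1 = 47/1
5 + 1/(47/1) = 5 + 1/47 = 236/47
4 + 1/(236/47) = 4 + 47/236 = 991/236
60 + 1/(991/236) = 60 + 236/991 = 59696/991

59696/991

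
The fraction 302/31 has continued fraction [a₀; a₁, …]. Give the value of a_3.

Run the Euclidean algorithm, recording each quotient:
302 ÷ 31 → quotient 9, remainder 23
31 ÷ 23 → quotient 1, remainder 8
23 ÷ 8 → quotient 2, remainder 7
8 ÷ 7 → quotient 1, remainder 1

1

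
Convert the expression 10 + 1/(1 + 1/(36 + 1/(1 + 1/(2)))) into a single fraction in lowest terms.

Starting at the tail and folding back:
Start with 2.
1 + 1/(2/1) = 1 + 1/2 = 3/2
36 + 1/(3/2) = 36 + 2/3 = 110/3
1 + 1/(110/3) = 1 + 3/110 = 113/110
10 + 1/(113/110) = 10 + 110/113 = 1240/113

1240/113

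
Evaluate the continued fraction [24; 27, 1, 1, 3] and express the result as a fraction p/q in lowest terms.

4639/193

Collapse the nested fraction from the inside out:
Start with 3.
1 + 1/(3/1) = 1 + 1/3 = 4/3
1 + 1/(4/3) = 1 + 3/4 = 7/4
27 + 1/(7/4) = 27 + 4/7 = 193/7
24 + 1/(193/7) = 24 + 7/193 = 4639/193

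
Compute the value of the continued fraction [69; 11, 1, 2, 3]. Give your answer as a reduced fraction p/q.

a_0 = 69: 69/1
a_1 = 11: 760/11
a_2 = 1: 829/12
a_3 = 2: 2418/35
a_4 = 3: 8083/117

8083/117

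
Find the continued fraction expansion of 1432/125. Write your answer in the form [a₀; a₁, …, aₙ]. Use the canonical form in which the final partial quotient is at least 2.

[11; 2, 5, 5, 2]

1432 ÷ 125 → quotient 11, remainder 57
125 ÷ 57 → quotient 2, remainder 11
57 ÷ 11 → quotient 5, remainder 2
11 ÷ 2 → quotient 5, remainder 1
2 ÷ 1 → quotient 2, remainder 0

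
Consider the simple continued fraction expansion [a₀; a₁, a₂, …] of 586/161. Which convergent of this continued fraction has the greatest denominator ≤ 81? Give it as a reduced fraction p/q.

a_0 = 3: 3/1  (≤ bound)
a_1 = 1: 4/1  (≤ bound)
a_2 = 1: 7/2  (≤ bound)
a_3 = 1: 11/3  (≤ bound)
a_4 = 3: 40/11  (≤ bound)
a_5 = 2: 91/25  (≤ bound)
a_6 = 6: 586/161  (> 81, stop)

91/25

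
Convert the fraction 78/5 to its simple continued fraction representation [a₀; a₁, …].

78 ÷ 5 → quotient 15, remainder 3
5 ÷ 3 → quotient 1, remainder 2
3 ÷ 2 → quotient 1, remainder 1
2 ÷ 1 → quotient 2, remainder 0

[15; 1, 1, 2]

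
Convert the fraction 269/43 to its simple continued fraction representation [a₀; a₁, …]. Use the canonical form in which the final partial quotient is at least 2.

[6; 3, 1, 10]

Run the Euclidean algorithm, recording each quotient:
269 = 6·43 + 11, so a_0 = 6
43 = 3·11 + 10, so a_1 = 3
11 = 1·10 + 1, so a_2 = 1
10 = 10·1 + 0, so a_3 = 10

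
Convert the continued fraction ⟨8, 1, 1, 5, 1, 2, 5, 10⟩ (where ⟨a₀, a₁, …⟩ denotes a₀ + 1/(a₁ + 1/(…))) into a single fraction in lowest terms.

17226/2017

Start with 10.
5 + 1/(10/1) = 5 + 1/10 = 51/10
2 + 1/(51/10) = 2 + 10/51 = 112/51
1 + 1/(112/51) = 1 + 51/112 = 163/112
5 + 1/(163/112) = 5 + 112/163 = 927/163
1 + 1/(927/163) = 1 + 163/927 = 1090/927
1 + 1/(1090/927) = 1 + 927/1090 = 2017/1090
8 + 1/(2017/1090) = 8 + 1090/2017 = 17226/2017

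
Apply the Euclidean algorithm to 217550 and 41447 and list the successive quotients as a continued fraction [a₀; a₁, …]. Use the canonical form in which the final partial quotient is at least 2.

Run the Euclidean algorithm, recording each quotient:
⌊217550/41447⌋ = 5, remainder 10315
⌊41447/10315⌋ = 4, remainder 187
⌊10315/187⌋ = 55, remainder 30
⌊187/30⌋ = 6, remainder 7
⌊30/7⌋ = 4, remainder 2
⌊7/2⌋ = 3, remainder 1
⌊2/1⌋ = 2, remainder 0

[5; 4, 55, 6, 4, 3, 2]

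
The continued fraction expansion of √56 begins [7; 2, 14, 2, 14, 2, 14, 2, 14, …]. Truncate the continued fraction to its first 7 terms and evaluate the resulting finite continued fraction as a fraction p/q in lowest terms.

194873/26041

Work from the innermost term outward:
Start with 14.
2 + 1/(14/1) = 2 + 1/14 = 29/14
14 + 1/(29/14) = 14 + 14/29 = 420/29
2 + 1/(420/29) = 2 + 29/420 = 869/420
14 + 1/(869/420) = 14 + 420/869 = 12586/869
2 + 1/(12586/869) = 2 + 869/12586 = 26041/12586
7 + 1/(26041/12586) = 7 + 12586/26041 = 194873/26041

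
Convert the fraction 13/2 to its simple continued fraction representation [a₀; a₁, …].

[6; 2]

13 ÷ 2 → quotient 6, remainder 1
2 ÷ 1 → quotient 2, remainder 0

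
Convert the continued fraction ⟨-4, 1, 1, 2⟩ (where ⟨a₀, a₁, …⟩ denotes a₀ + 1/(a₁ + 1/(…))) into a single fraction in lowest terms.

-17/5

Compute successive convergents:
a_0 = -4: -4/1
a_1 = 1: -3/1
a_2 = 1: -7/2
a_3 = 2: -17/5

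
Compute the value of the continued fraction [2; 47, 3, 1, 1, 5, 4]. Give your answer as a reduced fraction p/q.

15577/7707

Start with 4.
5 + 1/(4/1) = 5 + 1/4 = 21/4
1 + 1/(21/4) = 1 + 4/21 = 25/21
1 + 1/(25/21) = 1 + 21/25 = 46/25
3 + 1/(46/25) = 3 + 25/46 = 163/46
47 + 1/(163/46) = 47 + 46/163 = 7707/163
2 + 1/(7707/163) = 2 + 163/7707 = 15577/7707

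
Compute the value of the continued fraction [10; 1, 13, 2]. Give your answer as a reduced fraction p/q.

a_0 = 10: 10/1
a_1 = 1: 11/1
a_2 = 13: 153/14
a_3 = 2: 317/29

317/29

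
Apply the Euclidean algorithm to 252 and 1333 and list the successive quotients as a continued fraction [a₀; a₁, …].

⌊252/1333⌋ = 0, remainder 252
⌊1333/252⌋ = 5, remainder 73
⌊252/73⌋ = 3, remainder 33
⌊73/33⌋ = 2, remainder 7
⌊33/7⌋ = 4, remainder 5
⌊7/5⌋ = 1, remainder 2
⌊5/2⌋ = 2, remainder 1
⌊2/1⌋ = 2, remainder 0

[0; 5, 3, 2, 4, 1, 2, 2]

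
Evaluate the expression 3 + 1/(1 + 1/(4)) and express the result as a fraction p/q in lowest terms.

Collapse the nested fraction from the inside out:
Start with 4.
1 + 1/(4/1) = 1 + 1/4 = 5/4
3 + 1/(5/4) = 3 + 4/5 = 19/5

19/5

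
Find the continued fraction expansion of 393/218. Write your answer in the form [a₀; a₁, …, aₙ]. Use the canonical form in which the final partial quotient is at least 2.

393 ÷ 218 → quotient 1, remainder 175
218 ÷ 175 → quotient 1, remainder 43
175 ÷ 43 → quotient 4, remainder 3
43 ÷ 3 → quotient 14, remainder 1
3 ÷ 1 → quotient 3, remainder 0

[1; 1, 4, 14, 3]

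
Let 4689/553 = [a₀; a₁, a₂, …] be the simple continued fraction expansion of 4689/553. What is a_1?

2

4689 = 8·553 + 265, so a_0 = 8
553 = 2·265 + 23, so a_1 = 2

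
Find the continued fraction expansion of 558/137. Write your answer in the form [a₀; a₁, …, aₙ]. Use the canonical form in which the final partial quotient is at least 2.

Repeatedly divide and take the remainder:
558 = 4·137 + 10, so a_0 = 4
137 = 13·10 + 7, so a_1 = 13
10 = 1·7 + 3, so a_2 = 1
7 = 2·3 + 1, so a_3 = 2
3 = 3·1 + 0, so a_4 = 3

[4; 13, 1, 2, 3]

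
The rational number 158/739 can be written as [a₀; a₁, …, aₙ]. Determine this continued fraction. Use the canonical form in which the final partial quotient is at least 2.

158 ÷ 739 → quotient 0, remainder 158
739 ÷ 158 → quotient 4, remainder 107
158 ÷ 107 → quotient 1, remainder 51
107 ÷ 51 → quotient 2, remainder 5
51 ÷ 5 → quotient 10, remainder 1
5 ÷ 1 → quotient 5, remainder 0

[0; 4, 1, 2, 10, 5]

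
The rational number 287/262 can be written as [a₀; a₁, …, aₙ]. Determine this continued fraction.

⌊287/262⌋ = 1, remainder 25
⌊262/25⌋ = 10, remainder 12
⌊25/12⌋ = 2, remainder 1
⌊12/1⌋ = 12, remainder 0

[1; 10, 2, 12]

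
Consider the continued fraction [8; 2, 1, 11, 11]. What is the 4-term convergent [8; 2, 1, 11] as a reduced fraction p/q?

Start with 11.
1 + 1/(11/1) = 1 + 1/11 = 12/11
2 + 1/(12/11) = 2 + 11/12 = 35/12
8 + 1/(35/12) = 8 + 12/35 = 292/35

292/35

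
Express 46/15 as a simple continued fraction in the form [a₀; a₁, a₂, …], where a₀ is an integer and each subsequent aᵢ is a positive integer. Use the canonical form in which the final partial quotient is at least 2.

Apply division with remainder until the remainder is 0:
46 ÷ 15 → quotient 3, remainder 1
15 ÷ 1 → quotient 15, remainder 0

[3; 15]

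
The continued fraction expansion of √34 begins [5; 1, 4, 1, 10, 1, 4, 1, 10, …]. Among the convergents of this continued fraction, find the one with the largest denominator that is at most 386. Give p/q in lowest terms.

List convergents until the denominator exceeds the bound:
a_0 = 5: 5/1  (≤ bound)
a_1 = 1: 6/1  (≤ bound)
a_2 = 4: 29/5  (≤ bound)
a_3 = 1: 35/6  (≤ bound)
a_4 = 10: 379/65  (≤ bound)
a_5 = 1: 414/71  (≤ bound)
a_6 = 4: 2035/349  (≤ bound)
a_7 = 1: 2449/420  (> 386, stop)

2035/349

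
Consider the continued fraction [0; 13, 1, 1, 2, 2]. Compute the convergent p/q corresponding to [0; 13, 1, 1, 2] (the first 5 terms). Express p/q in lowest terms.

5/68

a_0 = 0: 0/1
a_1 = 13: 1/13
a_2 = 1: 1/14
a_3 = 1: 2/27
a_4 = 2: 5/68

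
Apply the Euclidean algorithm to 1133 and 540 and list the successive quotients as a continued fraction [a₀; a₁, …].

⌊1133/540⌋ = 2, remainder 53
⌊540/53⌋ = 10, remainder 10
⌊53/10⌋ = 5, remainder 3
⌊10/3⌋ = 3, remainder 1
⌊3/1⌋ = 3, remainder 0

[2; 10, 5, 3, 3]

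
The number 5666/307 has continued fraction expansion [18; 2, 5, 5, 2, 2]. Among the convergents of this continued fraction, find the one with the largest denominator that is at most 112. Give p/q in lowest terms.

a_0 = 18: 18/1  (≤ bound)
a_1 = 2: 37/2  (≤ bound)
a_2 = 5: 203/11  (≤ bound)
a_3 = 5: 1052/57  (≤ bound)
a_4 = 2: 2307/125  (> 112, stop)

1052/57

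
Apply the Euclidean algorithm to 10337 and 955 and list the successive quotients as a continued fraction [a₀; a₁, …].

Repeatedly divide and take the remainder:
10337 = 10·955 + 787, so a_0 = 10
955 = 1·787 + 168, so a_1 = 1
787 = 4·168 + 115, so a_2 = 4
168 = 1·115 + 53, so a_3 = 1
115 = 2·53 + 9, so a_4 = 2
53 = 5·9 + 8, so a_5 = 5
9 = 1·8 + 1, so a_6 = 1
8 = 8·1 + 0, so a_7 = 8

[10; 1, 4, 1, 2, 5, 1, 8]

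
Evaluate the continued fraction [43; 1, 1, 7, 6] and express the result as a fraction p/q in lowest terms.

Start with 6.
7 + 1/(6/1) = 7 + 1/6 = 43/6
1 + 1/(43/6) = 1 + 6/43 = 49/43
1 + 1/(49/43) = 1 + 43/49 = 92/49
43 + 1/(92/49) = 43 + 49/92 = 4005/92

4005/92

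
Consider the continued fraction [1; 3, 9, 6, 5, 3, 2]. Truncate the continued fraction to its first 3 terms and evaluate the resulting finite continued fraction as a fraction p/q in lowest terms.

Start with 9.
3 + 1/(9/1) = 3 + 1/9 = 28/9
1 + 1/(28/9) = 1 + 9/28 = 37/28

37/28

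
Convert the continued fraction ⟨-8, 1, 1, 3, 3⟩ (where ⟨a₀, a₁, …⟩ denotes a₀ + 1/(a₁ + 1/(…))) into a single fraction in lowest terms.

-171/23

Build up convergents one term at a time:
a_0 = -8: -8/1
a_1 = 1: -7/1
a_2 = 1: -15/2
a_3 = 3: -52/7
a_4 = 3: -171/23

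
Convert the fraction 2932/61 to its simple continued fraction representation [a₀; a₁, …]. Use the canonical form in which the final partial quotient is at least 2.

Apply division with remainder until the remainder is 0:
2932 = 48·61 + 4, so a_0 = 48
61 = 15·4 + 1, so a_1 = 15
4 = 4·1 + 0, so a_2 = 4

[48; 15, 4]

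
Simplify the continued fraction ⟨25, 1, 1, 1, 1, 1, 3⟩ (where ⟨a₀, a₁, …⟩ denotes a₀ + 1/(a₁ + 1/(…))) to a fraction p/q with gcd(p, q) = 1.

Start with 3.
1 + 1/(3/1) = 1 + 1/3 = 4/3
1 + 1/(4/3) = 1 + 3/4 = 7/4
1 + 1/(7/4) = 1 + 4/7 = 11/7
1 + 1/(11/7) = 1 + 7/11 = 18/11
1 + 1/(18/11) = 1 + 11/18 = 29/18
25 + 1/(29/18) = 25 + 18/29 = 743/29

743/29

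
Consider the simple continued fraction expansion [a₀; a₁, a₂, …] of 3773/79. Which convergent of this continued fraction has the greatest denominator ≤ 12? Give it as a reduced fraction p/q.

List convergents until the denominator exceeds the bound:
a_0 = 47: 47/1  (≤ bound)
a_1 = 1: 48/1  (≤ bound)
a_2 = 3: 191/4  (≤ bound)
a_3 = 6: 1194/25  (> 12, stop)

191/4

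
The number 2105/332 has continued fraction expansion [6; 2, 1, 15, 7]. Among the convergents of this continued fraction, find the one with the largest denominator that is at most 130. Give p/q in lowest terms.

a_0 = 6: 6/1  (≤ bound)
a_1 = 2: 13/2  (≤ bound)
a_2 = 1: 19/3  (≤ bound)
a_3 = 15: 298/47  (≤ bound)
a_4 = 7: 2105/332  (> 130, stop)

298/47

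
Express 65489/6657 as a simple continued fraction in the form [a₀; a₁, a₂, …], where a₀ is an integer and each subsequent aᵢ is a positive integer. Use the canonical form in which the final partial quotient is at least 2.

Apply division with remainder until the remainder is 0:
⌊65489/6657⌋ = 9, remainder 5576
⌊6657/5576⌋ = 1, remainder 1081
⌊5576/1081⌋ = 5, remainder 171
⌊1081/171⌋ = 6, remainder 55
⌊171/55⌋ = 3, remainder 6
⌊55/6⌋ = 9, remainder 1
⌊6/1⌋ = 6, remainder 0

[9; 1, 5, 6, 3, 9, 6]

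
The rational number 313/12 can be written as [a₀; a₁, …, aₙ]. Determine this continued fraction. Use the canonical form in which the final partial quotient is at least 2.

[26; 12]

Run the Euclidean algorithm, recording each quotient:
313 ÷ 12 → quotient 26, remainder 1
12 ÷ 1 → quotient 12, remainder 0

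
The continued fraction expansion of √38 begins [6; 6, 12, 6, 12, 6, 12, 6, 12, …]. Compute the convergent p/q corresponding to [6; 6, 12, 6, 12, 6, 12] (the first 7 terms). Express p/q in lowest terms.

2463306/399601

a_0 = 6: 6/1
a_1 = 6: 37/6
a_2 = 12: 450/73
a_3 = 6: 2737/444
a_4 = 12: 33294/5401
a_5 = 6: 202501/32850
a_6 = 12: 2463306/399601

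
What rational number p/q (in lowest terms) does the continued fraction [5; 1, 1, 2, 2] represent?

Build up convergents one term at a time:
a_0 = 5: 5/1
a_1 = 1: 6/1
a_2 = 1: 11/2
a_3 = 2: 28/5
a_4 = 2: 67/12

67/12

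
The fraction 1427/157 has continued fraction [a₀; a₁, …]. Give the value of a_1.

11

1427 ÷ 157 → quotient 9, remainder 14
157 ÷ 14 → quotient 11, remainder 3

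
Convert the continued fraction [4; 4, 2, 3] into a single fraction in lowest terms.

131/31

Compute successive convergents:
a_0 = 4: 4/1
a_1 = 4: 17/4
a_2 = 2: 38/9
a_3 = 3: 131/31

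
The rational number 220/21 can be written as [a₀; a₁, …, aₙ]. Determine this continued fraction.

[10; 2, 10]

Run the Euclidean algorithm, recording each quotient:
220 = 10·21 + 10, so a_0 = 10
21 = 2·10 + 1, so a_1 = 2
10 = 10·1 + 0, so a_2 = 10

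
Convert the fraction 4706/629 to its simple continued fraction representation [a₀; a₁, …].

Repeatedly divide and take the remainder:
4706 = 7·629 + 303, so a_0 = 7
629 = 2·303 + 23, so a_1 = 2
303 = 13·23 + 4, so a_2 = 13
23 = 5·4 + 3, so a_3 = 5
4 = 1·3 + 1, so a_4 = 1
3 = 3·1 + 0, so a_5 = 3

[7; 2, 13, 5, 1, 3]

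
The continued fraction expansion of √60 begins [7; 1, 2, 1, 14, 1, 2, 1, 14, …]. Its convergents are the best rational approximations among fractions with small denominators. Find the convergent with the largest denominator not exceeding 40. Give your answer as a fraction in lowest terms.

31/4

a_0 = 7: 7/1  (≤ bound)
a_1 = 1: 8/1  (≤ bound)
a_2 = 2: 23/3  (≤ bound)
a_3 = 1: 31/4  (≤ bound)
a_4 = 14: 457/59  (> 40, stop)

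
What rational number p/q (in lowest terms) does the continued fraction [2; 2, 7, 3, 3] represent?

385/156

Use the convergent recurrence hₖ = aₖ·hₖ₋₁ + hₖ₋₂ (and likewise for the denominators kₖ):
a_0 = 2: 2/1
a_1 = 2: 5/2
a_2 = 7: 37/15
a_3 = 3: 116/47
a_4 = 3: 385/156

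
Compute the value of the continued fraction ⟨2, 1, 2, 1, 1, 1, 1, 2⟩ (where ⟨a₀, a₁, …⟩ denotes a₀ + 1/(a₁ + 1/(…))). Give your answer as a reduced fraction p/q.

Work from the innermost term outward:
Start with 2.
1 + 1/(2/1) = 1 + 1/2 = 3/2
1 + 1/(3/2) = 1 + 2/3 = 5/3
1 + 1/(5/3) = 1 + 3/5 = 8/5
1 + 1/(8/5) = 1 + 5/8 = 13/8
2 + 1/(13/8) = 2 + 8/13 = 34/13
1 + 1/(34/13) = 1 + 13/34 = 47/34
2 + 1/(47/34) = 2 + 34/47 = 128/47

128/47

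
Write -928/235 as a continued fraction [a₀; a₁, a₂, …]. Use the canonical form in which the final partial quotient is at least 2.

⌊-928/235⌋ = -4, remainder 12
⌊235/12⌋ = 19, remainder 7
⌊12/7⌋ = 1, remainder 5
⌊7/5⌋ = 1, remainder 2
⌊5/2⌋ = 2, remainder 1
⌊2/1⌋ = 2, remainder 0

[-4; 19, 1, 1, 2, 2]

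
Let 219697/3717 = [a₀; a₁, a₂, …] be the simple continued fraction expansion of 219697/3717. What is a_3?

Apply division with remainder until the remainder is 0:
219697 ÷ 3717 → quotient 59, remainder 394
3717 ÷ 394 → quotient 9, remainder 171
394 ÷ 171 → quotient 2, remainder 52
171 ÷ 52 → quotient 3, remainder 15

3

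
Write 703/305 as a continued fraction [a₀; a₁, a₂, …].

Repeatedly divide and take the remainder:
703 ÷ 305 → quotient 2, remainder 93
305 ÷ 93 → quotient 3, remainder 26
93 ÷ 26 → quotient 3, remainder 15
26 ÷ 15 → quotient 1, remainder 11
15 ÷ 11 → quotient 1, remainder 4
11 ÷ 4 → quotient 2, remainder 3
4 ÷ 3 → quotient 1, remainder 1
3 ÷ 1 → quotient 3, remainder 0

[2; 3, 3, 1, 1, 2, 1, 3]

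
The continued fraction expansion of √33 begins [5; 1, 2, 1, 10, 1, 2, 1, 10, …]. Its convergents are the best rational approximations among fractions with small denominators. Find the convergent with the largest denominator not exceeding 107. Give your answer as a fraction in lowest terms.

a_0 = 5: 5/1  (≤ bound)
a_1 = 1: 6/1  (≤ bound)
a_2 = 2: 17/3  (≤ bound)
a_3 = 1: 23/4  (≤ bound)
a_4 = 10: 247/43  (≤ bound)
a_5 = 1: 270/47  (≤ bound)
a_6 = 2: 787/137  (> 107, stop)

270/47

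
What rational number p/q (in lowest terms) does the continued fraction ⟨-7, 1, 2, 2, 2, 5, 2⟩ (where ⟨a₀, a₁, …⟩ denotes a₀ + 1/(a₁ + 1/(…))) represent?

-1265/201

Starting at the tail and folding back:
Start with 2.
5 + 1/(2/1) = 5 + 1/2 = 11/2
2 + 1/(11/2) = 2 + 2/11 = 24/11
2 + 1/(24/11) = 2 + 11/24 = 59/24
2 + 1/(59/24) = 2 + 24/59 = 142/59
1 + 1/(142/59) = 1 + 59/142 = 201/142
-7 + 1/(201/142) = -7 + 142/201 = -1265/201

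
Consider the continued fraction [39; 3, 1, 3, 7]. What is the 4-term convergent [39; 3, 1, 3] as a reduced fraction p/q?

Start with 3.
1 + 1/(3/1) = 1 + 1/3 = 4/3
3 + 1/(4/3) = 3 + 3/4 = 15/4
39 + 1/(15/4) = 39 + 4/15 = 589/15

589/15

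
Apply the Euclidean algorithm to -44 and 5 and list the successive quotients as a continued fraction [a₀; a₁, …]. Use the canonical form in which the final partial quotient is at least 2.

⌊-44/5⌋ = -9, remainder 1
⌊5/1⌋ = 5, remainder 0

[-9; 5]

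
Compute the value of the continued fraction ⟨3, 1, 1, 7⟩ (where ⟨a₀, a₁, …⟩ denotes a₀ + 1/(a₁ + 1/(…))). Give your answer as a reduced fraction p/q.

53/15

Use the convergent recurrence hₖ = aₖ·hₖ₋₁ + hₖ₋₂ (and likewise for the denominators kₖ):
a_0 = 3: 3/1
a_1 = 1: 4/1
a_2 = 1: 7/2
a_3 = 7: 53/15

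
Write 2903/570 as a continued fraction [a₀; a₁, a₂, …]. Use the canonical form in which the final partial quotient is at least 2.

Repeatedly divide and take the remainder:
2903 ÷ 570 → quotient 5, remainder 53
570 ÷ 53 → quotient 10, remainder 40
53 ÷ 40 → quotient 1, remainder 13
40 ÷ 13 → quotient 3, remainder 1
13 ÷ 1 → quotient 13, remainder 0

[5; 10, 1, 3, 13]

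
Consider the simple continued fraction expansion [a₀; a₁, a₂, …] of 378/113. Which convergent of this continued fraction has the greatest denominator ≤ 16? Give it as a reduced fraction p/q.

10/3

a_0 = 3: 3/1  (≤ bound)
a_1 = 2: 7/2  (≤ bound)
a_2 = 1: 10/3  (≤ bound)
a_3 = 8: 87/26  (> 16, stop)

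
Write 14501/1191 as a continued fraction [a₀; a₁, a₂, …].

14501 ÷ 1191 → quotient 12, remainder 209
1191 ÷ 209 → quotient 5, remainder 146
209 ÷ 146 → quotient 1, remainder 63
146 ÷ 63 → quotient 2, remainder 20
63 ÷ 20 → quotient 3, remainder 3
20 ÷ 3 → quotient 6, remainder 2
3 ÷ 2 → quotient 1, remainder 1
2 ÷ 1 → quotient 2, remainder 0

[12; 5, 1, 2, 3, 6, 1, 2]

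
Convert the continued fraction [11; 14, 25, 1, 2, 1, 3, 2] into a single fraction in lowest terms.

135999/12284

a_0 = 11: 11/1
a_1 = 14: 155/14
a_2 = 25: 3886/351
a_3 = 1: 4041/365
a_4 = 2: 11968/1081
a_5 = 1: 16009/1446
a_6 = 3: 59995/5419
a_7 = 2: 135999/12284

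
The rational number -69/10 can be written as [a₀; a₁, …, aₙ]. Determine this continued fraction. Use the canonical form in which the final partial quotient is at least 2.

Apply division with remainder until the remainder is 0:
-69 = -7·10 + 1, so a_0 = -7
10 = 10·1 + 0, so a_1 = 10

[-7; 10]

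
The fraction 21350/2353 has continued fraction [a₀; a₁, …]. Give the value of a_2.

21350 ÷ 2353 → quotient 9, remainder 173
2353 ÷ 173 → quotient 13, remainder 104
173 ÷ 104 → quotient 1, remainder 69

1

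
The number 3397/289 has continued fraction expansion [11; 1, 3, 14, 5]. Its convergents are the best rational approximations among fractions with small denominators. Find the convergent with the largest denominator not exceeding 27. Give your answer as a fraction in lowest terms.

47/4

List convergents until the denominator exceeds the bound:
a_0 = 11: 11/1  (≤ bound)
a_1 = 1: 12/1  (≤ bound)
a_2 = 3: 47/4  (≤ bound)
a_3 = 14: 670/57  (> 27, stop)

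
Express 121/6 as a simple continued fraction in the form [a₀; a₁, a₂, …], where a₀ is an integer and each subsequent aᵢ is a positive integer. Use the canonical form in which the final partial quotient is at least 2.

Apply division with remainder until the remainder is 0:
⌊121/6⌋ = 20, remainder 1
⌊6/1⌋ = 6, remainder 0

[20; 6]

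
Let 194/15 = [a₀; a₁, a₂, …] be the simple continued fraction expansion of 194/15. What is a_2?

194 ÷ 15 → quotient 12, remainder 14
15 ÷ 14 → quotient 1, remainder 1
14 ÷ 1 → quotient 14, remainder 0

14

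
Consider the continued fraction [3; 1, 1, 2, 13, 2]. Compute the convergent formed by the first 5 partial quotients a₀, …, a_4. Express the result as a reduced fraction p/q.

241/67

Use the convergent recurrence hₖ = aₖ·hₖ₋₁ + hₖ₋₂ (and likewise for the denominators kₖ):
a_0 = 3: 3/1
a_1 = 1: 4/1
a_2 = 1: 7/2
a_3 = 2: 18/5
a_4 = 13: 241/67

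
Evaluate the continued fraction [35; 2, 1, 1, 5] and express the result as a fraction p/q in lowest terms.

991/28

Compute successive convergents:
a_0 = 35: 35/1
a_1 = 2: 71/2
a_2 = 1: 106/3
a_3 = 1: 177/5
a_4 = 5: 991/28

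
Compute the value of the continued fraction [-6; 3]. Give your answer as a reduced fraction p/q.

-17/3

Use the convergent recurrence hₖ = aₖ·hₖ₋₁ + hₖ₋₂ (and likewise for the denominators kₖ):
a_0 = -6: -6/1
a_1 = 3: -17/3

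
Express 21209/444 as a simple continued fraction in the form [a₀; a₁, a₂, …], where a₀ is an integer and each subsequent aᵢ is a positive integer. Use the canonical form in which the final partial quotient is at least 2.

21209 = 47·444 + 341, so a_0 = 47
444 = 1·341 + 103, so a_1 = 1
341 = 3·103 + 32, so a_2 = 3
103 = 3·32 + 7, so a_3 = 3
32 = 4·7 + 4, so a_4 = 4
7 = 1·4 + 3, so a_5 = 1
4 = 1·3 + 1, so a_6 = 1
3 = 3·1 + 0, so a_7 = 3

[47; 1, 3, 3, 4, 1, 1, 3]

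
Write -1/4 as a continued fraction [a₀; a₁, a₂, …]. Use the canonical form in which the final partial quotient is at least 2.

-1 = -1·4 + 3, so a_0 = -1
4 = 1·3 + 1, so a_1 = 1
3 = 3·1 + 0, so a_2 = 3

[-1; 1, 3]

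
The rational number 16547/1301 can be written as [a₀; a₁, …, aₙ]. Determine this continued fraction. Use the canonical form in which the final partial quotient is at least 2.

16547 = 12·1301 + 935, so a_0 = 12
1301 = 1·935 + 366, so a_1 = 1
935 = 2·366 + 203, so a_2 = 2
366 = 1·203 + 163, so a_3 = 1
203 = 1·163 + 40, so a_4 = 1
163 = 4·40 + 3, so a_5 = 4
40 = 13·3 + 1, so a_6 = 13
3 = 3·1 + 0, so a_7 = 3

[12; 1, 2, 1, 1, 4, 13, 3]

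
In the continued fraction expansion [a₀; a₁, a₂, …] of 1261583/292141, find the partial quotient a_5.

1

Run the Euclidean algorithm, recording each quotient:
1261583 = 4·292141 + 93019, so a_0 = 4
292141 = 3·93019 + 13084, so a_1 = 3
93019 = 7·13084 + 1431, so a_2 = 7
13084 = 9·1431 + 205, so a_3 = 9
1431 = 6·205 + 201, so a_4 = 6
205 = 1·201 + 4, so a_5 = 1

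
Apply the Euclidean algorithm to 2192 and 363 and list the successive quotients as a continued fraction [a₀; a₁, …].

2192 = 6·363 + 14, so a_0 = 6
363 = 25·14 + 13, so a_1 = 25
14 = 1·13 + 1, so a_2 = 1
13 = 13·1 + 0, so a_3 = 13

[6; 25, 1, 13]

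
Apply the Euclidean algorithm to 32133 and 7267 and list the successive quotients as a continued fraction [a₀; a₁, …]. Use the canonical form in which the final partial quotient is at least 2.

Run the Euclidean algorithm, recording each quotient:
32133 = 4·7267 + 3065, so a_0 = 4
7267 = 2·3065 + 1137, so a_1 = 2
3065 = 2·1137 + 791, so a_2 = 2
1137 = 1·791 + 346, so a_3 = 1
791 = 2·346 + 99, so a_4 = 2
346 = 3·99 + 49, so a_5 = 3
99 = 2·49 + 1, so a_6 = 2
49 = 49·1 + 0, so a_7 = 49

[4; 2, 2, 1, 2, 3, 2, 49]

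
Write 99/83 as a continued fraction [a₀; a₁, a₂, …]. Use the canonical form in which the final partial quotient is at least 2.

[1; 5, 5, 3]

Apply division with remainder until the remainder is 0:
99 ÷ 83 → quotient 1, remainder 16
83 ÷ 16 → quotient 5, remainder 3
16 ÷ 3 → quotient 5, remainder 1
3 ÷ 1 → quotient 3, remainder 0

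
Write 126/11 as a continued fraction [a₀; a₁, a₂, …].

[11; 2, 5]

Repeatedly divide and take the remainder:
126 ÷ 11 → quotient 11, remainder 5
11 ÷ 5 → quotient 2, remainder 1
5 ÷ 1 → quotient 5, remainder 0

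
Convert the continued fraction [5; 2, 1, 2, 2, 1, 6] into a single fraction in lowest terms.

972/181

Compute successive convergents:
a_0 = 5: 5/1
a_1 = 2: 11/2
a_2 = 1: 16/3
a_3 = 2: 43/8
a_4 = 2: 102/19
a_5 = 1: 145/27
a_6 = 6: 972/181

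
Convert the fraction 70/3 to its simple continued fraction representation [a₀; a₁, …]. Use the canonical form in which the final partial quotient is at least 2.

Apply division with remainder until the remainder is 0:
⌊70/3⌋ = 23, remainder 1
⌊3/1⌋ = 3, remainder 0

[23; 3]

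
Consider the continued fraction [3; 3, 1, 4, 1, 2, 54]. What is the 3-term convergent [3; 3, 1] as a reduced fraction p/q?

13/4

Use the convergent recurrence hₖ = aₖ·hₖ₋₁ + hₖ₋₂ (and likewise for the denominators kₖ):
a_0 = 3: 3/1
a_1 = 3: 10/3
a_2 = 1: 13/4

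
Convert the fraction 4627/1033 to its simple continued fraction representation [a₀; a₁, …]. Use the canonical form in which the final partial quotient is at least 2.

Run the Euclidean algorithm, recording each quotient:
4627 = 4·1033 + 495, so a_0 = 4
1033 = 2·495 + 43, so a_1 = 2
495 = 11·43 + 22, so a_2 = 11
43 = 1·22 + 21, so a_3 = 1
22 = 1·21 + 1, so a_4 = 1
21 = 21·1 + 0, so a_5 = 21

[4; 2, 11, 1, 1, 21]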